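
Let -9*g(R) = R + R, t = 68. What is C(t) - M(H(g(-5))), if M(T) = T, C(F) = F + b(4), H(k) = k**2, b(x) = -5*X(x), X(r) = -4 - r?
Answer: 8648/81 ≈ 106.77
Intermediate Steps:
g(R) = -2*R/9 (g(R) = -(R + R)/9 = -2*R/9)
b(x) = 20 + 5*x (b(x) = -5*(-4 - x) = 20 + 5*x)
C(F) = 40 + F (C(F) = F + (20 + 5*4) = F + (20 + 20) = F + 40 = 40 + F)
C(t) - M(H(g(-5))) = (40 + 68) - (-2/9*(-5))**2 = 108 - (10/9)**2 = 108 - 1*100/81 = 108 - 100/81 = 8648/81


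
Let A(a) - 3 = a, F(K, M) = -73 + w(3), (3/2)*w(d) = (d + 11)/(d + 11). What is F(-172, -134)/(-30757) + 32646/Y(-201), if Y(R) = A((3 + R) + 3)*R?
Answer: 167814085/197829024 ≈ 0.84828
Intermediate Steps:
w(d) = 2/3 (w(d) = 2*((d + 11)/(d + 11))/3 = 2*((11 + d)/(11 + d))/3 = (2/3)*1 = 2/3)
F(K, M) = -217/3 (F(K, M) = -73 + 2/3 = -217/3)
A(a) = 3 + a
Y(R) = R*(9 + R) (Y(R) = (3 + ((3 + R) + 3))*R = (3 + (6 + R))*R = (9 + R)*R = R*(9 + R))
F(-172, -134)/(-30757) + 32646/Y(-201) = -217/3/(-30757) + 32646/((-201*(9 - 201))) = -217/3*(-1/30757) + 32646/((-201*(-192))) = 217/92271 + 32646/38592 = 217/92271 + 32646*(1/38592) = 217/92271 + 5441/6432 = 167814085/197829024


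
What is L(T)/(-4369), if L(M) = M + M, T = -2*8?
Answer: 32/4369 ≈ 0.0073243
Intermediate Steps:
T = -16
L(M) = 2*M
L(T)/(-4369) = (2*(-16))/(-4369) = -32*(-1/4369) = 32/4369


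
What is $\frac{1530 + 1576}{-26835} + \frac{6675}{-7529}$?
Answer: $- \frac{202508699}{202040715} \approx -1.0023$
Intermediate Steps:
$\frac{1530 + 1576}{-26835} + \frac{6675}{-7529} = 3106 \left(- \frac{1}{26835}\right) + 6675 \left(- \frac{1}{7529}\right) = - \frac{3106}{26835} - \frac{6675}{7529} = - \frac{202508699}{202040715}$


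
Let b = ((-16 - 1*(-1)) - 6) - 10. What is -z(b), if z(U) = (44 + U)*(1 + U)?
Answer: 390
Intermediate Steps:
b = -31 (b = ((-16 + 1) - 6) - 10 = (-15 - 6) - 10 = -21 - 10 = -31)
z(U) = (1 + U)*(44 + U)
-z(b) = -(44 + (-31)**2 + 45*(-31)) = -(44 + 961 - 1395) = -1*(-390) = 390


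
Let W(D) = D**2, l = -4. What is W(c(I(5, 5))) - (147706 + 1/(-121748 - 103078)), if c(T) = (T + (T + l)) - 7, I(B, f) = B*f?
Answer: -32866188809/224826 ≈ -1.4619e+5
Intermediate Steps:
c(T) = -11 + 2*T (c(T) = (T + (T - 4)) - 7 = (T + (-4 + T)) - 7 = (-4 + 2*T) - 7 = -11 + 2*T)
W(c(I(5, 5))) - (147706 + 1/(-121748 - 103078)) = (-11 + 2*(5*5))**2 - (147706 + 1/(-121748 - 103078)) = (-11 + 2*25)**2 - (147706 + 1/(-224826)) = (-11 + 50)**2 - (147706 - 1/224826) = 39**2 - 1*33208149155/224826 = 1521 - 33208149155/224826 = -32866188809/224826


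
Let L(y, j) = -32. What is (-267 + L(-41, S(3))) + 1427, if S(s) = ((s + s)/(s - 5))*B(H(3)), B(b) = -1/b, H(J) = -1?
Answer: 1128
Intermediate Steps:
S(s) = 2*s/(-5 + s) (S(s) = ((s + s)/(s - 5))*(-1/(-1)) = ((2*s)/(-5 + s))*(-1*(-1)) = (2*s/(-5 + s))*1 = 2*s/(-5 + s))
(-267 + L(-41, S(3))) + 1427 = (-267 - 32) + 1427 = -299 + 1427 = 1128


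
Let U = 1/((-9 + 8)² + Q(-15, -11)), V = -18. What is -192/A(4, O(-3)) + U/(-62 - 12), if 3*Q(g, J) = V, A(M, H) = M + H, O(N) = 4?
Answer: -8879/370 ≈ -23.997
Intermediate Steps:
A(M, H) = H + M
Q(g, J) = -6 (Q(g, J) = (⅓)*(-18) = -6)
U = -⅕ (U = 1/((-9 + 8)² - 6) = 1/((-1)² - 6) = 1/(1 - 6) = 1/(-5) = -⅕ ≈ -0.20000)
-192/A(4, O(-3)) + U/(-62 - 12) = -192/(4 + 4) - 1/(5*(-62 - 12)) = -192/8 - ⅕/(-74) = -192*⅛ - ⅕*(-1/74) = -24 + 1/370 = -8879/370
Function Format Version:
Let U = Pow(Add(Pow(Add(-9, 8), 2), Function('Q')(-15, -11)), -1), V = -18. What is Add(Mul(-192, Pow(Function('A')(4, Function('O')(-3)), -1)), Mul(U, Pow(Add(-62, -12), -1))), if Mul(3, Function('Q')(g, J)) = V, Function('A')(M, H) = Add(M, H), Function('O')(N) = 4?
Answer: Rational(-8879, 370) ≈ -23.997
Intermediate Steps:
Function('A')(M, H) = Add(H, M)
Function('Q')(g, J) = -6 (Function('Q')(g, J) = Mul(Rational(1, 3), -18) = -6)
U = Rational(-1, 5) (U = Pow(Add(Pow(Add(-9, 8), 2), -6), -1) = Pow(Add(Pow(-1, 2), -6), -1) = Pow(Add(1, -6), -1) = Pow(-5, -1) = Rational(-1, 5) ≈ -0.20000)
Add(Mul(-192, Pow(Function('A')(4, Function('O')(-3)), -1)), Mul(U, Pow(Add(-62, -12), -1))) = Add(Mul(-192, Pow(Add(4, 4), -1)), Mul(Rational(-1, 5), Pow(Add(-62, -12), -1))) = Add(Mul(-192, Pow(8, -1)), Mul(Rational(-1, 5), Pow(-74, -1))) = Add(Mul(-192, Rational(1, 8)), Mul(Rational(-1, 5), Rational(-1, 74))) = Add(-24, Rational(1, 370)) = Rational(-8879, 370)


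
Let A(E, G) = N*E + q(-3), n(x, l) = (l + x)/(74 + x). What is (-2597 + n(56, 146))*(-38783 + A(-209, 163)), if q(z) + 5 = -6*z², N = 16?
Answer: 7116946944/65 ≈ 1.0949e+8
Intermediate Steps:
q(z) = -5 - 6*z²
n(x, l) = (l + x)/(74 + x)
A(E, G) = -59 + 16*E (A(E, G) = 16*E + (-5 - 6*(-3)²) = 16*E + (-5 - 6*9) = 16*E + (-5 - 54) = 16*E - 59 = -59 + 16*E)
(-2597 + n(56, 146))*(-38783 + A(-209, 163)) = (-2597 + (146 + 56)/(74 + 56))*(-38783 + (-59 + 16*(-209))) = (-2597 + 202/130)*(-38783 + (-59 - 3344)) = (-2597 + (1/130)*202)*(-38783 - 3403) = (-2597 + 101/65)*(-42186) = -168704/65*(-42186) = 7116946944/65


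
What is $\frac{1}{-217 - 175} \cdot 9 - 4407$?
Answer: $- \frac{1727553}{392} \approx -4407.0$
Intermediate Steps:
$\frac{1}{-217 - 175} \cdot 9 - 4407 = \frac{1}{-392} \cdot 9 - 4407 = \left(- \frac{1}{392}\right) 9 - 4407 = - \frac{9}{392} - 4407 = - \frac{1727553}{392}$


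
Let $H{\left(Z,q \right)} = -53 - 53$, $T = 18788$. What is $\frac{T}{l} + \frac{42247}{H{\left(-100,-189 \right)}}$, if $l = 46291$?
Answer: $- \frac{279094907}{700978} \approx -398.15$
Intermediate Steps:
$H{\left(Z,q \right)} = -106$
$\frac{T}{l} + \frac{42247}{H{\left(-100,-189 \right)}} = \frac{18788}{46291} + \frac{42247}{-106} = 18788 \cdot \frac{1}{46291} + 42247 \left(- \frac{1}{106}\right) = \frac{2684}{6613} - \frac{42247}{106} = - \frac{279094907}{700978}$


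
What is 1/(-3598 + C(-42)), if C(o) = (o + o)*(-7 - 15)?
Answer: -1/1750 ≈ -0.00057143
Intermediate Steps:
C(o) = -44*o (C(o) = (2*o)*(-22) = -44*o)
1/(-3598 + C(-42)) = 1/(-3598 - 44*(-42)) = 1/(-3598 + 1848) = 1/(-1750) = -1/1750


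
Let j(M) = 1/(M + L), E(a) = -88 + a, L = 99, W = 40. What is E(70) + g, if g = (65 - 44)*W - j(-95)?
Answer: 3287/4 ≈ 821.75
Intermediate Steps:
j(M) = 1/(99 + M) (j(M) = 1/(M + 99) = 1/(99 + M))
g = 3359/4 (g = (65 - 44)*40 - 1/(99 - 95) = 21*40 - 1/4 = 840 - 1*1/4 = 840 - 1/4 = 3359/4 ≈ 839.75)
E(70) + g = (-88 + 70) + 3359/4 = -18 + 3359/4 = 3287/4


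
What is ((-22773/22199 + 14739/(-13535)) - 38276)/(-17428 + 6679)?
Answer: 11501175009956/3229681785285 ≈ 3.5611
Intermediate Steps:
((-22773/22199 + 14739/(-13535)) - 38276)/(-17428 + 6679) = ((-22773*1/22199 + 14739*(-1/13535)) - 38276)/(-10749) = ((-22773/22199 - 14739/13535) - 38276)*(-1/10749) = (-635423616/300463465 - 38276)*(-1/10749) = -11501175009956/300463465*(-1/10749) = 11501175009956/3229681785285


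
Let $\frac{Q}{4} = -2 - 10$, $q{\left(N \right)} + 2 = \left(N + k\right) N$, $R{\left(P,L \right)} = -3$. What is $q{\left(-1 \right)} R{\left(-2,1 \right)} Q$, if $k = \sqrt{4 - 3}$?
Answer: $-288$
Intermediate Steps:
$k = 1$ ($k = \sqrt{1} = 1$)
$q{\left(N \right)} = -2 + N \left(1 + N\right)$ ($q{\left(N \right)} = -2 + \left(N + 1\right) N = -2 + \left(1 + N\right) N = -2 + N \left(1 + N\right)$)
$Q = -48$ ($Q = 4 \left(-2 - 10\right) = 4 \left(-12\right) = -48$)
$q{\left(-1 \right)} R{\left(-2,1 \right)} Q = \left(-2 - 1 + \left(-1\right)^{2}\right) \left(-3\right) \left(-48\right) = \left(-2 - 1 + 1\right) \left(-3\right) \left(-48\right) = \left(-2\right) \left(-3\right) \left(-48\right) = 6 \left(-48\right) = -288$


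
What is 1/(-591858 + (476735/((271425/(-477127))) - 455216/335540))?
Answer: -130105635/186037069017493 ≈ -6.9935e-7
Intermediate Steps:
1/(-591858 + (476735/((271425/(-477127))) - 455216/335540)) = 1/(-591858 + (476735/((271425*(-1/477127))) - 455216*1/335540)) = 1/(-591858 + (476735/(-38775/68161) - 113804/83885)) = 1/(-591858 + (476735*(-68161/38775) - 113804/83885)) = 1/(-591858 + (-6498946867/7755 - 113804/83885)) = 1/(-591858 - 109033008097663/130105635) = 1/(-186037069017493/130105635) = -130105635/186037069017493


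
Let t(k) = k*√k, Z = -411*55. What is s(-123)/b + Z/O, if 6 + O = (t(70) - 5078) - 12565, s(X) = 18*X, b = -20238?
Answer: 1460489600754/1049489389973 + 1582350*√70/311144201 ≈ 1.4342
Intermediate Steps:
Z = -22605
t(k) = k^(3/2)
O = -17649 + 70*√70 (O = -6 + ((70^(3/2) - 5078) - 12565) = -6 + ((70*√70 - 5078) - 12565) = -6 + ((-5078 + 70*√70) - 12565) = -6 + (-17643 + 70*√70) = -17649 + 70*√70 ≈ -17063.)
s(-123)/b + Z/O = (18*(-123))/(-20238) - 22605/(-17649 + 70*√70) = -2214*(-1/20238) - 22605/(-17649 + 70*√70) = 369/3373 - 22605/(-17649 + 70*√70)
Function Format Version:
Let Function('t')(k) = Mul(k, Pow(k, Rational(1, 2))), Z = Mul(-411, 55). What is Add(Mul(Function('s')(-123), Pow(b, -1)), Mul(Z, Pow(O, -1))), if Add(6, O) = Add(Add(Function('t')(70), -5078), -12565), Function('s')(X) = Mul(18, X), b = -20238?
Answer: Add(Rational(1460489600754, 1049489389973), Mul(Rational(1582350, 311144201), Pow(70, Rational(1, 2)))) ≈ 1.4342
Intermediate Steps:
Z = -22605
Function('t')(k) = Pow(k, Rational(3, 2))
O = Add(-17649, Mul(70, Pow(70, Rational(1, 2)))) (O = Add(-6, Add(Add(Pow(70, Rational(3, 2)), -5078), -12565)) = Add(-6, Add(Add(Mul(70, Pow(70, Rational(1, 2))), -5078), -12565)) = Add(-6, Add(Add(-5078, Mul(70, Pow(70, Rational(1, 2)))), -12565)) = Add(-6, Add(-17643, Mul(70, Pow(70, Rational(1, 2))))) = Add(-17649, Mul(70, Pow(70, Rational(1, 2)))) ≈ -17063.)
Add(Mul(Function('s')(-123), Pow(b, -1)), Mul(Z, Pow(O, -1))) = Add(Mul(Mul(18, -123), Pow(-20238, -1)), Mul(-22605, Pow(Add(-17649, Mul(70, Pow(70, Rational(1, 2)))), -1))) = Add(Mul(-2214, Rational(-1, 20238)), Mul(-22605, Pow(Add(-17649, Mul(70, Pow(70, Rational(1, 2)))), -1))) = Add(Rational(369, 3373), Mul(-22605, Pow(Add(-17649, Mul(70, Pow(70, Rational(1, 2)))), -1)))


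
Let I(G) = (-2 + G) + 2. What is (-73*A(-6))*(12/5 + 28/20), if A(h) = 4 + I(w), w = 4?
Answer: -11096/5 ≈ -2219.2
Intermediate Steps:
I(G) = G
A(h) = 8 (A(h) = 4 + 4 = 8)
(-73*A(-6))*(12/5 + 28/20) = (-73*8)*(12/5 + 28/20) = -584*(12*(1/5) + 28*(1/20)) = -584*(12/5 + 7/5) = -584*19/5 = -11096/5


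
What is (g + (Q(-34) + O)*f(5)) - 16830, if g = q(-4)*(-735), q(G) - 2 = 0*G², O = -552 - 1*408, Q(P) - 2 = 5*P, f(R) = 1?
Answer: -19428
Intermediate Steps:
Q(P) = 2 + 5*P
O = -960 (O = -552 - 408 = -960)
q(G) = 2 (q(G) = 2 + 0*G² = 2 + 0 = 2)
g = -1470 (g = 2*(-735) = -1470)
(g + (Q(-34) + O)*f(5)) - 16830 = (-1470 + ((2 + 5*(-34)) - 960)*1) - 16830 = (-1470 + ((2 - 170) - 960)*1) - 16830 = (-1470 + (-168 - 960)*1) - 16830 = (-1470 - 1128*1) - 16830 = (-1470 - 1128) - 16830 = -2598 - 16830 = -19428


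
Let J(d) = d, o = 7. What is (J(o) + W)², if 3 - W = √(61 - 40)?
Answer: (10 - √21)² ≈ 29.348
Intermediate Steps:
W = 3 - √21 (W = 3 - √(61 - 40) = 3 - √21 ≈ -1.5826)
(J(o) + W)² = (7 + (3 - √21))² = (10 - √21)²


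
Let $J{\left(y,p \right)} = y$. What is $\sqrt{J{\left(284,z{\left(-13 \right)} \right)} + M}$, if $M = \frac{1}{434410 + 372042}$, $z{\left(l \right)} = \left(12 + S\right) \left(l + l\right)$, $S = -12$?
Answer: $\frac{3 \sqrt{5130655890133}}{403226} \approx 16.852$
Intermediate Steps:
$z{\left(l \right)} = 0$ ($z{\left(l \right)} = \left(12 - 12\right) \left(l + l\right) = 0 \cdot 2 l = 0$)
$M = \frac{1}{806452} \approx 1.24 \cdot 10^{-6}$
$\sqrt{J{\left(284,z{\left(-13 \right)} \right)} + M} = \sqrt{284 + \frac{1}{806452}} = \sqrt{\frac{229032369}{806452}} = \frac{3 \sqrt{5130655890133}}{403226}$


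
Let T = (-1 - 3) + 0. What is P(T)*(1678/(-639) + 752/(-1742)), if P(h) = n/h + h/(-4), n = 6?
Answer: 850901/556569 ≈ 1.5288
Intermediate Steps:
T = -4 (T = -4 + 0 = -4)
P(h) = 6/h - h/4 (P(h) = 6/h + h/(-4) = 6/h + h*(-1/4) = 6/h - h/4)
P(T)*(1678/(-639) + 752/(-1742)) = (6/(-4) - 1/4*(-4))*(1678/(-639) + 752/(-1742)) = (6*(-1/4) + 1)*(1678*(-1/639) + 752*(-1/1742)) = (-3/2 + 1)*(-1678/639 - 376/871) = -1/2*(-1701802/556569) = 850901/556569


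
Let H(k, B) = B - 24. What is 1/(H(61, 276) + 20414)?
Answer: 1/20666 ≈ 4.8389e-5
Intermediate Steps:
H(k, B) = -24 + B
1/(H(61, 276) + 20414) = 1/((-24 + 276) + 20414) = 1/(252 + 20414) = 1/20666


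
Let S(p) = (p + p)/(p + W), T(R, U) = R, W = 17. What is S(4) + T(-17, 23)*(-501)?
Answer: 178865/21 ≈ 8517.4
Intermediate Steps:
S(p) = 2*p/(17 + p) (S(p) = (p + p)/(p + 17) = (2*p)/(17 + p) = 2*p/(17 + p))
S(4) + T(-17, 23)*(-501) = 2*4/(17 + 4) - 17*(-501) = 2*4/21 + 8517 = 2*4*(1/21) + 8517 = 8/21 + 8517 = 178865/21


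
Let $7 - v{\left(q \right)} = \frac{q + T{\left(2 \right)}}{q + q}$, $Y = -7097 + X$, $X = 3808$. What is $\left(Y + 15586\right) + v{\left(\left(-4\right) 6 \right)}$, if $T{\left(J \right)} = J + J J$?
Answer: $\frac{98429}{8} \approx 12304.0$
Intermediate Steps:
$Y = -3289$ ($Y = -7097 + 3808 = -3289$)
$T{\left(J \right)} = J + J^{2}$
$v{\left(q \right)} = 7 - \frac{6 + q}{2 q}$ ($v{\left(q \right)} = 7 - \frac{q + 2 \left(1 + 2\right)}{q + q} = 7 - \frac{q + 2 \cdot 3}{2 q} = 7 - \left(q + 6\right) \frac{1}{2 q} = 7 - \left(6 + q\right) \frac{1}{2 q} = 7 - \frac{6 + q}{2 q}$)
$\left(Y + 15586\right) + v{\left(\left(-4\right) 6 \right)} = \left(-3289 + 15586\right) + \left(\frac{13}{2} - \frac{3}{\left(-4\right) 6}\right) = 12297 + \left(\frac{13}{2} - \frac{3}{-24}\right) = 12297 + \left(\frac{13}{2} - - \frac{1}{8}\right) = 12297 + \left(\frac{13}{2} + \frac{1}{8}\right) = 12297 + \frac{53}{8} = \frac{98429}{8}$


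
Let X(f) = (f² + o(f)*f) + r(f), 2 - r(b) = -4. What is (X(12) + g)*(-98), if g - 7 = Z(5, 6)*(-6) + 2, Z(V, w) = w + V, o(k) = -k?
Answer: 4998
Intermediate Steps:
r(b) = 6 (r(b) = 2 - 1*(-4) = 2 + 4 = 6)
Z(V, w) = V + w
X(f) = 6 (X(f) = (f² + (-f)*f) + 6 = (f² - f²) + 6 = 0 + 6 = 6)
g = -57 (g = 7 + ((5 + 6)*(-6) + 2) = 7 + (11*(-6) + 2) = 7 + (-66 + 2) = 7 - 64 = -57)
(X(12) + g)*(-98) = (6 - 57)*(-98) = -51*(-98) = 4998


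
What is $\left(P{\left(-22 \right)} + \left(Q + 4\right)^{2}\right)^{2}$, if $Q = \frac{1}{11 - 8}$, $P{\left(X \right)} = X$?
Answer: $\frac{841}{81} \approx 10.383$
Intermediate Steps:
$Q = \frac{1}{3} \approx 0.33333$
$\left(P{\left(-22 \right)} + \left(Q + 4\right)^{2}\right)^{2} = \left(-22 + \left(\frac{1}{3} + 4\right)^{2}\right)^{2} = \left(-22 + \left(\frac{13}{3}\right)^{2}\right)^{2} = \left(-22 + \frac{169}{9}\right)^{2} = \left(- \frac{29}{9}\right)^{2} = \frac{841}{81}$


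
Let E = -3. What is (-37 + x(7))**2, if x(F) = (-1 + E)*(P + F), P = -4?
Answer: 2401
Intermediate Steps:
x(F) = 16 - 4*F (x(F) = (-1 - 3)*(-4 + F) = -4*(-4 + F) = 16 - 4*F)
(-37 + x(7))**2 = (-37 + (16 - 4*7))**2 = (-37 + (16 - 28))**2 = (-37 - 12)**2 = (-49)**2 = 2401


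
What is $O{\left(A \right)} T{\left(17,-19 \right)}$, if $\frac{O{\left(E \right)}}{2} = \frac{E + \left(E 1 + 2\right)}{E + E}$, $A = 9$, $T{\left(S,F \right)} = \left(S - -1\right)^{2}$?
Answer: $720$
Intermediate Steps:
$T{\left(S,F \right)} = \left(1 + S\right)^{2}$ ($T{\left(S,F \right)} = \left(S + 1\right)^{2} = \left(1 + S\right)^{2}$)
$O{\left(E \right)} = \frac{2 + 2 E}{E}$ ($O{\left(E \right)} = 2 \frac{E + \left(E 1 + 2\right)}{E + E} = 2 \frac{E + \left(E + 2\right)}{2 E} = 2 \left(E + \left(2 + E\right)\right) \frac{1}{2 E} = 2 \left(2 + 2 E\right) \frac{1}{2 E} = 2 \frac{2 + 2 E}{2 E} = \frac{2 + 2 E}{E}$)
$O{\left(A \right)} T{\left(17,-19 \right)} = \left(2 + \frac{2}{9}\right) \left(1 + 17\right)^{2} = \left(2 + 2 \cdot \frac{1}{9}\right) 18^{2} = \left(2 + \frac{2}{9}\right) 324 = \frac{20}{9} \cdot 324 = 720$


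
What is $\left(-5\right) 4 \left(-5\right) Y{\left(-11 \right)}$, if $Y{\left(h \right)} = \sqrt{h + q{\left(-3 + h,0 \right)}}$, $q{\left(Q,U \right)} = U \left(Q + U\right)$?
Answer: $100 i \sqrt{11} \approx 331.66 i$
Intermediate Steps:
$Y{\left(h \right)} = \sqrt{h}$ ($Y{\left(h \right)} = \sqrt{h + 0 \left(\left(-3 + h\right) + 0\right)} = \sqrt{h + 0 \left(-3 + h\right)} = \sqrt{h + 0} = \sqrt{h}$)
$\left(-5\right) 4 \left(-5\right) Y{\left(-11 \right)} = \left(-5\right) 4 \left(-5\right) \sqrt{-11} = \left(-20\right) \left(-5\right) i \sqrt{11} = 100 i \sqrt{11}$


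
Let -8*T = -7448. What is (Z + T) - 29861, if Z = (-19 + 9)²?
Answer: -28830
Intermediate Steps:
T = 931 (T = -⅛*(-7448) = 931)
Z = 100 (Z = (-10)² = 100)
(Z + T) - 29861 = (100 + 931) - 29861 = 1031 - 29861 = -28830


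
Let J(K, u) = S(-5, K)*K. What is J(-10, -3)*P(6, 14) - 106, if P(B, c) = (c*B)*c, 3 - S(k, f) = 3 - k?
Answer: 58694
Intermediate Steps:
S(k, f) = k (S(k, f) = 3 - (3 - k) = 3 + (-3 + k) = k)
P(B, c) = B*c² (P(B, c) = (B*c)*c = B*c²)
J(K, u) = -5*K
J(-10, -3)*P(6, 14) - 106 = (-5*(-10))*(6*14²) - 106 = 50*(6*196) - 106 = 50*1176 - 106 = 58800 - 106 = 58694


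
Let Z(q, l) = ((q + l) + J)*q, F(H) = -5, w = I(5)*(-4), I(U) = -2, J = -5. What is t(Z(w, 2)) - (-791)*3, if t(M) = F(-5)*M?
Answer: 2173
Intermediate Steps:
w = 8 (w = -2*(-4) = 8)
Z(q, l) = q*(-5 + l + q) (Z(q, l) = ((q + l) - 5)*q = ((l + q) - 5)*q = (-5 + l + q)*q = q*(-5 + l + q))
t(M) = -5*M
t(Z(w, 2)) - (-791)*3 = -40*(-5 + 2 + 8) - (-791)*3 = -40*5 - 1*(-2373) = -5*40 + 2373 = -200 + 2373 = 2173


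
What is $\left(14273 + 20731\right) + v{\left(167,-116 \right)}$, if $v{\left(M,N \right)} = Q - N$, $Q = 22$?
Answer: $35142$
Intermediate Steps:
$v{\left(M,N \right)} = 22 - N$
$\left(14273 + 20731\right) + v{\left(167,-116 \right)} = \left(14273 + 20731\right) + \left(22 - -116\right) = 35004 + \left(22 + 116\right) = 35004 + 138 = 35142$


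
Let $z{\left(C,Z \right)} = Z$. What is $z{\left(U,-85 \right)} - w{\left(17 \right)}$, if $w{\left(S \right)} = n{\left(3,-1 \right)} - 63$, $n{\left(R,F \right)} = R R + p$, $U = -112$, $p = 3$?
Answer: $-34$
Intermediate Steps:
$n{\left(R,F \right)} = 3 + R^{2}$ ($n{\left(R,F \right)} = R R + 3 = R^{2} + 3 = 3 + R^{2}$)
$w{\left(S \right)} = -51$ ($w{\left(S \right)} = \left(3 + 3^{2}\right) - 63 = \left(3 + 9\right) - 63 = 12 - 63 = -51$)
$z{\left(U,-85 \right)} - w{\left(17 \right)} = -85 - -51 = -85 + 51 = -34$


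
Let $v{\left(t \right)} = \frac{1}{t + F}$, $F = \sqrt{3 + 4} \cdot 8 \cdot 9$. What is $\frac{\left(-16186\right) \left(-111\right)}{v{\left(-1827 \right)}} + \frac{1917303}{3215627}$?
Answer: $- \frac{10555206366208431}{3215627} + 129358512 \sqrt{7} \approx -2.9402 \cdot 10^{9}$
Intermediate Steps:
$F = 72 \sqrt{7}$ ($F = \sqrt{7} \cdot 8 \cdot 9 = 8 \sqrt{7} \cdot 9 = 72 \sqrt{7} \approx 190.49$)
$v{\left(t \right)} = \frac{1}{t + 72 \sqrt{7}}$
$\frac{\left(-16186\right) \left(-111\right)}{v{\left(-1827 \right)}} + \frac{1917303}{3215627} = \frac{\left(-16186\right) \left(-111\right)}{\frac{1}{-1827 + 72 \sqrt{7}}} + \frac{1917303}{3215627} = 1796646 \left(-1827 + 72 \sqrt{7}\right) + 1917303 \cdot \frac{1}{3215627} = \left(-3282472242 + 129358512 \sqrt{7}\right) + \frac{1917303}{3215627} = - \frac{10555206366208431}{3215627} + 129358512 \sqrt{7}$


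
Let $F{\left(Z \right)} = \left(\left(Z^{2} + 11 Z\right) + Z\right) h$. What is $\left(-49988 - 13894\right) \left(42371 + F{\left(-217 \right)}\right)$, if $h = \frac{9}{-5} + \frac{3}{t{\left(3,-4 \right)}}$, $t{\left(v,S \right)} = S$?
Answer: $\frac{9079644483}{2} \approx 4.5398 \cdot 10^{9}$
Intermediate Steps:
$h = - \frac{51}{20}$ ($h = \frac{9}{-5} + \frac{3}{-4} = 9 \left(- \frac{1}{5}\right) + 3 \left(- \frac{1}{4}\right) = - \frac{9}{5} - \frac{3}{4} = - \frac{51}{20} \approx -2.55$)
$F{\left(Z \right)} = - \frac{153 Z}{5} - \frac{51 Z^{2}}{20}$ ($F{\left(Z \right)} = \left(\left(Z^{2} + 11 Z\right) + Z\right) \left(- \frac{51}{20}\right) = \left(Z^{2} + 12 Z\right) \left(- \frac{51}{20}\right) = - \frac{153 Z}{5} - \frac{51 Z^{2}}{20}$)
$\left(-49988 - 13894\right) \left(42371 + F{\left(-217 \right)}\right) = \left(-49988 - 13894\right) \left(42371 - - \frac{11067 \left(12 - 217\right)}{20}\right) = - 63882 \left(42371 - \left(- \frac{11067}{20}\right) \left(-205\right)\right) = - 63882 \left(42371 - \frac{453747}{4}\right) = \left(-63882\right) \left(- \frac{284263}{4}\right) = \frac{9079644483}{2}$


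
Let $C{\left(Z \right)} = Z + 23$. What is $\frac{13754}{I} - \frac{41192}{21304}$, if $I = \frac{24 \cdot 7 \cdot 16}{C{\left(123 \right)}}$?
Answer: $\frac{1333421795}{1789536} \approx 745.12$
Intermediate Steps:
$C{\left(Z \right)} = 23 + Z$
$I = \frac{1344}{73}$ ($I = \frac{24 \cdot 7 \cdot 16}{23 + 123} = \frac{168 \cdot 16}{146} = 2688 \cdot \frac{1}{146} = \frac{1344}{73} \approx 18.411$)
$\frac{13754}{I} - \frac{41192}{21304} = \frac{13754}{\frac{1344}{73}} - \frac{41192}{21304} = 13754 \cdot \frac{73}{1344} - \frac{5149}{2663} = \frac{502021}{672} - \frac{5149}{2663} = \frac{1333421795}{1789536}$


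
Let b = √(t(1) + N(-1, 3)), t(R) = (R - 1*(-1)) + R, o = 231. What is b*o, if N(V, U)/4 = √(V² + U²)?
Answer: 231*√(3 + 4*√10) ≈ 913.81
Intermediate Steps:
N(V, U) = 4*√(U² + V²) (N(V, U) = 4*√(V² + U²) = 4*√(U² + V²))
t(R) = 1 + 2*R (t(R) = (R + 1) + R = (1 + R) + R = 1 + 2*R)
b = √(3 + 4*√10) (b = √((1 + 2*1) + 4*√(3² + (-1)²)) = √((1 + 2) + 4*√(9 + 1)) = √(3 + 4*√10) ≈ 3.9559)
b*o = √(3 + 4*√10)*231 = 231*√(3 + 4*√10)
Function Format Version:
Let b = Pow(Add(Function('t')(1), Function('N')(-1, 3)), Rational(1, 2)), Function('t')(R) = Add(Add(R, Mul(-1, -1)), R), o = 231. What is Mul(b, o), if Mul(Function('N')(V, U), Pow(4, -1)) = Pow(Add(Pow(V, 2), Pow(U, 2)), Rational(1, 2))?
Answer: Mul(231, Pow(Add(3, Mul(4, Pow(10, Rational(1, 2)))), Rational(1, 2))) ≈ 913.81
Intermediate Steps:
Function('N')(V, U) = Mul(4, Pow(Add(Pow(U, 2), Pow(V, 2)), Rational(1, 2))) (Function('N')(V, U) = Mul(4, Pow(Add(Pow(V, 2), Pow(U, 2)), Rational(1, 2))) = Mul(4, Pow(Add(Pow(U, 2), Pow(V, 2)), Rational(1, 2))))
Function('t')(R) = Add(1, Mul(2, R)) (Function('t')(R) = Add(Add(R, 1), R) = Add(Add(1, R), R) = Add(1, Mul(2, R)))
b = Pow(Add(3, Mul(4, Pow(10, Rational(1, 2)))), Rational(1, 2)) (b = Pow(Add(Add(1, Mul(2, 1)), Mul(4, Pow(Add(Pow(3, 2), Pow(-1, 2)), Rational(1, 2)))), Rational(1, 2)) = Pow(Add(Add(1, 2), Mul(4, Pow(Add(9, 1), Rational(1, 2)))), Rational(1, 2)) = Pow(Add(3, Mul(4, Pow(10, Rational(1, 2)))), Rational(1, 2)) ≈ 3.9559)
Mul(b, o) = Mul(Pow(Add(3, Mul(4, Pow(10, Rational(1, 2)))), Rational(1, 2)), 231) = Mul(231, Pow(Add(3, Mul(4, Pow(10, Rational(1, 2)))), Rational(1, 2)))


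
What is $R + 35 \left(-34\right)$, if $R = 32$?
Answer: $-1158$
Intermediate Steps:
$R + 35 \left(-34\right) = 32 + 35 \left(-34\right) = 32 - 1190 = -1158$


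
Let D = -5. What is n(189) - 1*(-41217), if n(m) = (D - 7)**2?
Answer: 41361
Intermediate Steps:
n(m) = 144 (n(m) = (-5 - 7)**2 = (-12)**2 = 144)
n(189) - 1*(-41217) = 144 - 1*(-41217) = 144 + 41217 = 41361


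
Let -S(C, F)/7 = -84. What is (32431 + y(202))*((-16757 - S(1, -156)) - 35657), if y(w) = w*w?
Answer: -3881601470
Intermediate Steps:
S(C, F) = 588 (S(C, F) = -7*(-84) = 588)
y(w) = w**2
(32431 + y(202))*((-16757 - S(1, -156)) - 35657) = (32431 + 202**2)*((-16757 - 1*588) - 35657) = (32431 + 40804)*((-16757 - 588) - 35657) = 73235*(-17345 - 35657) = 73235*(-53002) = -3881601470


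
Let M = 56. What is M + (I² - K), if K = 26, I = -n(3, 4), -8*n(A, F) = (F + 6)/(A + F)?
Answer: 23545/784 ≈ 30.032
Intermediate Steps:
n(A, F) = -(6 + F)/(8*(A + F)) (n(A, F) = -(F + 6)/(8*(A + F)) = -(6 + F)/(8*(A + F)))
I = 5/28 (I = -(-6 - 1*4)/(8*(3 + 4)) = -(-6 - 4)/(8*7) = -(-10)/(8*7) = -1*(-5/28) = 5/28 ≈ 0.17857)
M + (I² - K) = 56 + ((5/28)² - 1*26) = 56 + (25/784 - 26) = 56 - 20359/784 = 23545/784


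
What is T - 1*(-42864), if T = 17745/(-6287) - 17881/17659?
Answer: 4758426932110/111022133 ≈ 42860.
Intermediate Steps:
T = -425776802/111022133 (T = 17745*(-1/6287) - 17881*1/17659 = -17745/6287 - 17881/17659 = -425776802/111022133 ≈ -3.8351)
T - 1*(-42864) = -425776802/111022133 - 1*(-42864) = -425776802/111022133 + 42864 = 4758426932110/111022133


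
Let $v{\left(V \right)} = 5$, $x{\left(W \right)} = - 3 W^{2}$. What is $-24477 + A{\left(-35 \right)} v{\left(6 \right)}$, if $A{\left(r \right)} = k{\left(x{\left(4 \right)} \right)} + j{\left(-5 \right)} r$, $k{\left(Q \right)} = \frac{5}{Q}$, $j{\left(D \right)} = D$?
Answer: $- \frac{1132921}{48} \approx -23603.0$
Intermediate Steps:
$A{\left(r \right)} = - \frac{5}{48} - 5 r$ ($A{\left(r \right)} = \frac{5}{\left(-3\right) 4^{2}} - 5 r = \frac{5}{\left(-3\right) 16} - 5 r = \frac{5}{-48} - 5 r = 5 \left(- \frac{1}{48}\right) - 5 r = - \frac{5}{48} - 5 r$)
$-24477 + A{\left(-35 \right)} v{\left(6 \right)} = -24477 + \left(- \frac{5}{48} - -175\right) 5 = -24477 + \left(- \frac{5}{48} + 175\right) 5 = -24477 + \frac{8395}{48} \cdot 5 = -24477 + \frac{41975}{48} = - \frac{1132921}{48}$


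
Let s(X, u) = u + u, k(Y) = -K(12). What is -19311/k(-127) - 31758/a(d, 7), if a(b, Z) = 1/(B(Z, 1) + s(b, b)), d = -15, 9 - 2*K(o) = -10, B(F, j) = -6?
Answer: 21761094/19 ≈ 1.1453e+6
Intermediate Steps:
K(o) = 19/2 (K(o) = 9/2 - ½*(-10) = 9/2 + 5 = 19/2)
k(Y) = -19/2 (k(Y) = -1*19/2 = -19/2)
s(X, u) = 2*u
a(b, Z) = 1/(-6 + 2*b)
-19311/k(-127) - 31758/a(d, 7) = -19311/(-19/2) - 31758/(1/(2*(-3 - 15))) = -19311*(-2/19) - 31758/((½)/(-18)) = 38622/19 - 31758/((½)*(-1/18)) = 38622/19 - 31758/(-1/36) = 38622/19 - 31758*(-36) = 38622/19 + 1143288 = 21761094/19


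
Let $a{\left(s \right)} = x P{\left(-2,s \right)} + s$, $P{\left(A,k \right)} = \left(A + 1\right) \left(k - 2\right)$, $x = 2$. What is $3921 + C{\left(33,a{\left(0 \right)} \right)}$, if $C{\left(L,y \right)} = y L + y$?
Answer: $4057$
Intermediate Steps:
$P{\left(A,k \right)} = \left(1 + A\right) \left(-2 + k\right)$
$a{\left(s \right)} = 4 - s$ ($a{\left(s \right)} = 2 \left(-2 + s - -4 - 2 s\right) + s = 2 \left(-2 + s + 4 - 2 s\right) + s = 2 \left(2 - s\right) + s = \left(4 - 2 s\right) + s = 4 - s$)
$C{\left(L,y \right)} = y + L y$ ($C{\left(L,y \right)} = L y + y = y + L y$)
$3921 + C{\left(33,a{\left(0 \right)} \right)} = 3921 + \left(4 - 0\right) \left(1 + 33\right) = 3921 + \left(4 + 0\right) 34 = 3921 + 4 \cdot 34 = 3921 + 136 = 4057$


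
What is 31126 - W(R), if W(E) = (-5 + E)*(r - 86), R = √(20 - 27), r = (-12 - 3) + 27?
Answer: 30756 + 74*I*√7 ≈ 30756.0 + 195.79*I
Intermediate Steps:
r = 12 (r = -15 + 27 = 12)
R = I*√7 (R = √(-7) = I*√7 ≈ 2.6458*I)
W(E) = 370 - 74*E (W(E) = (-5 + E)*(12 - 86) = (-5 + E)*(-74) = 370 - 74*E)
31126 - W(R) = 31126 - (370 - 74*I*√7) = 31126 + (-370 + 74*I*√7) = 30756 + 74*I*√7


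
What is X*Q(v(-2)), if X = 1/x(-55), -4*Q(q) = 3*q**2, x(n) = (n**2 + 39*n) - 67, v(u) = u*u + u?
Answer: -1/271 ≈ -0.0036900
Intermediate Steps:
v(u) = u + u**2 (v(u) = u**2 + u = u + u**2)
x(n) = -67 + n**2 + 39*n
Q(q) = -3*q**2/4
X = 1/813 (X = 1/(-67 + (-55)**2 + 39*(-55)) = 1/(-67 + 3025 - 2145) = 1/813 ≈ 0.0012300)
X*Q(v(-2)) = (-3*4*(1 - 2)**2/4)/813 = (-3*(-2*(-1))**2/4)/813 = (-3/4*2**2)/813 = (-3/4*4)/813 = (1/813)*(-3) = -1/271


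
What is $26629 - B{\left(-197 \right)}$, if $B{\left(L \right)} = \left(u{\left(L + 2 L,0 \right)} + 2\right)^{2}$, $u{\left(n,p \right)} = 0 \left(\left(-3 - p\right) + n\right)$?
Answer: $26625$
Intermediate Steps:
$u{\left(n,p \right)} = 0$ ($u{\left(n,p \right)} = 0 \left(-3 + n - p\right) = 0$)
$B{\left(L \right)} = 4$ ($B{\left(L \right)} = \left(0 + 2\right)^{2} = 2^{2} = 4$)
$26629 - B{\left(-197 \right)} = 26629 - 4 = 26625$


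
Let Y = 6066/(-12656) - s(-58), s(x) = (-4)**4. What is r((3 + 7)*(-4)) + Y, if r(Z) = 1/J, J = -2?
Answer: -1626165/6328 ≈ -256.98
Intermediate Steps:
s(x) = 256
Y = -1623001/6328 (Y = 6066/(-12656) - 1*256 = 6066*(-1/12656) - 256 = -3033/6328 - 256 = -1623001/6328 ≈ -256.48)
r(Z) = -1/2 (r(Z) = 1/(-2) = -1/2)
r((3 + 7)*(-4)) + Y = -1/2 - 1623001/6328 = -1626165/6328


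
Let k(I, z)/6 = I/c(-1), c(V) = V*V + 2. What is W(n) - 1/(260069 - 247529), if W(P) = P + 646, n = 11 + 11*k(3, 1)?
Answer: 9066419/12540 ≈ 723.00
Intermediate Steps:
c(V) = 2 + V² (c(V) = V² + 2 = 2 + V²)
k(I, z) = 2*I (k(I, z) = 6*(I/(2 + (-1)²)) = 6*(I/(2 + 1)) = 6*(I/3) = 2*I)
n = 77 (n = 11 + 11*(2*3) = 11 + 11*6 = 11 + 66 = 77)
W(P) = 646 + P
W(n) - 1/(260069 - 247529) = (646 + 77) - 1/(260069 - 247529) = 723 - 1/12540 = 9066419/12540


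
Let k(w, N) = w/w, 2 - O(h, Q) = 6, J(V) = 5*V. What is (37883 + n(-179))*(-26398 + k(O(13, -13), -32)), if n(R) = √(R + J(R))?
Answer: -999997551 - 26397*I*√1074 ≈ -1.0e+9 - 8.6508e+5*I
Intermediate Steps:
O(h, Q) = -4 (O(h, Q) = 2 - 1*6 = 2 - 6 = -4)
n(R) = √6*√R (n(R) = √(R + 5*R) = √(6*R) = √6*√R)
k(w, N) = 1
(37883 + n(-179))*(-26398 + k(O(13, -13), -32)) = (37883 + √6*√(-179))*(-26398 + 1) = (37883 + √6*(I*√179))*(-26397) = (37883 + I*√1074)*(-26397) = -999997551 - 26397*I*√1074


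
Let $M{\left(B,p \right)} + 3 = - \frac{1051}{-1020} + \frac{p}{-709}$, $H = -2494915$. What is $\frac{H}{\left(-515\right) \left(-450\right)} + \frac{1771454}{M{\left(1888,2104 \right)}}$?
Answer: $- \frac{59379844406763163}{165490867350} \approx -3.5881 \cdot 10^{5}$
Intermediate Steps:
$M{\left(B,p \right)} = - \frac{2009}{1020} - \frac{p}{709}$ ($M{\left(B,p \right)} = -3 + \left(- \frac{1051}{-1020} + \frac{p}{-709}\right) = -3 + \left(\left(-1051\right) \left(- \frac{1}{1020}\right) + p \left(- \frac{1}{709}\right)\right) = -3 - \left(- \frac{1051}{1020} + \frac{p}{709}\right) = - \frac{2009}{1020} - \frac{p}{709}$)
$\frac{H}{\left(-515\right) \left(-450\right)} + \frac{1771454}{M{\left(1888,2104 \right)}} = - \frac{2494915}{\left(-515\right) \left(-450\right)} + \frac{1771454}{- \frac{2009}{1020} - \frac{2104}{709}} = - \frac{2494915}{231750} + \frac{1771454}{- \frac{2009}{1020} - \frac{2104}{709}} = \left(-2494915\right) \frac{1}{231750} + \frac{1771454}{- \frac{3570461}{723180}} = - \frac{498983}{46350} + 1771454 \left(- \frac{723180}{3570461}\right) = - \frac{498983}{46350} - \frac{1281080103720}{3570461} = - \frac{59379844406763163}{165490867350}$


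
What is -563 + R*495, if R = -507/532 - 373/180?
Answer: -274045/133 ≈ -2060.5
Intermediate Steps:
R = -18106/5985 (R = -507*1/532 - 373*1/180 = -507/532 - 373/180 = -18106/5985 ≈ -3.0252)
-563 + R*495 = -563 - 18106/5985*495 = -563 - 199166/133 = -274045/133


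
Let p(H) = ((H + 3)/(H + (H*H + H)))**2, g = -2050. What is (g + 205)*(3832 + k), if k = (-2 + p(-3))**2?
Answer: -7077420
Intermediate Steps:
p(H) = (3 + H)**2/(H**2 + 2*H)**2 (p(H) = ((3 + H)/(H + (H**2 + H)))**2 = ((3 + H)/(H + (H + H**2)))**2 = ((3 + H)/(H**2 + 2*H))**2 = (3 + H)**2/(H**2 + 2*H)**2)
k = 4 (k = (-2 + (3 - 3)**2/((-3)**2*(2 - 3)**2))**2 = (-2 + (1/9)*0**2/(-1)**2)**2 = (-2 + (1/9)*1*0)**2 = (-2 + 0)**2 = (-2)**2 = 4)
(g + 205)*(3832 + k) = (-2050 + 205)*(3832 + 4) = -1845*3836 = -7077420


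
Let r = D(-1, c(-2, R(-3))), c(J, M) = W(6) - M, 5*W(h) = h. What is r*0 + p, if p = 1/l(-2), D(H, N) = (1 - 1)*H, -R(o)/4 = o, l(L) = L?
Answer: -½ ≈ -0.50000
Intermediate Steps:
W(h) = h/5
R(o) = -4*o
c(J, M) = 6/5 - M (c(J, M) = (⅕)*6 - M = 6/5 - M)
D(H, N) = 0 (D(H, N) = 0*H = 0)
r = 0
p = -½ (p = 1/(-2) = -½ ≈ -0.50000)
r*0 + p = 0*0 - ½ = 0 - ½ = -½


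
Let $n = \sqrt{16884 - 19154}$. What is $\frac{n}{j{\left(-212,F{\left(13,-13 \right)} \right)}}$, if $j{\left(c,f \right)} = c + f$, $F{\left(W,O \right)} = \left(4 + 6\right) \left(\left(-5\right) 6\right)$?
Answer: $- \frac{i \sqrt{2270}}{512} \approx - 0.093056 i$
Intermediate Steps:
$F{\left(W,O \right)} = -300$ ($F{\left(W,O \right)} = 10 \left(-30\right) = -300$)
$n = i \sqrt{2270}$ ($n = \sqrt{-2270} = i \sqrt{2270} \approx 47.645 i$)
$\frac{n}{j{\left(-212,F{\left(13,-13 \right)} \right)}} = \frac{i \sqrt{2270}}{-212 - 300} = \frac{i \sqrt{2270}}{-512} = i \sqrt{2270} \left(- \frac{1}{512}\right) = - \frac{i \sqrt{2270}}{512}$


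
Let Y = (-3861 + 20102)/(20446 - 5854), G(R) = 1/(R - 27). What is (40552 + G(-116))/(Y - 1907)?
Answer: -84618059520/3976930529 ≈ -21.277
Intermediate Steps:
G(R) = 1/(-27 + R)
Y = 16241/14592 ≈ 1.1130
(40552 + G(-116))/(Y - 1907) = (40552 + 1/(-27 - 116))/(16241/14592 - 1907) = (40552 + 1/(-143))/(-27810703/14592) = (40552 - 1/143)*(-14592/27810703) = (5798935/143)*(-14592/27810703) = -84618059520/3976930529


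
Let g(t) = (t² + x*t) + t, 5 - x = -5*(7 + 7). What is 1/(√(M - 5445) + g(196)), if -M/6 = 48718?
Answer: 53312/2842467097 - I*√297753/2842467097 ≈ 1.8756e-5 - 1.9197e-7*I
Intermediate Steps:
x = 75 (x = 5 - (-5)*(7 + 7) = 5 - (-5)*14 = 5 - 1*(-70) = 5 + 70 = 75)
g(t) = t² + 76*t (g(t) = (t² + 75*t) + t = t² + 76*t)
M = -292308 (M = -6*48718 = -292308)
1/(√(M - 5445) + g(196)) = 1/(√(-292308 - 5445) + 196*(76 + 196)) = 1/(√(-297753) + 196*272) = 1/(I*√297753 + 53312) = 1/(53312 + I*√297753)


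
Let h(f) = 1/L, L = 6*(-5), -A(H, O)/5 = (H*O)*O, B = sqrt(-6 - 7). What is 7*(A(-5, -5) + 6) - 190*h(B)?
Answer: 13270/3 ≈ 4423.3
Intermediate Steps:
B = I*sqrt(13) (B = sqrt(-13) = I*sqrt(13) ≈ 3.6056*I)
A(H, O) = -5*H*O**2 (A(H, O) = -5*H*O*O = -5*H*O**2)
L = -30
h(f) = -1/30 (h(f) = 1/(-30) = -1/30)
7*(A(-5, -5) + 6) - 190*h(B) = 7*(-5*(-5)*(-5)**2 + 6) - 190*(-1/30) = 7*(-5*(-5)*25 + 6) + 19/3 = 7*(625 + 6) + 19/3 = 7*631 + 19/3 = 4417 + 19/3 = 13270/3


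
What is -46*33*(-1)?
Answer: 1518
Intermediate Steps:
-46*33*(-1) = -1518*(-1) = 1518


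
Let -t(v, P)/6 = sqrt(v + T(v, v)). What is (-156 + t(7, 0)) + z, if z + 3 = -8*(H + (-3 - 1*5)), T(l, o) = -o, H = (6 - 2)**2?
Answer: -223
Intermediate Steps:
H = 16 (H = 4**2 = 16)
t(v, P) = 0 (t(v, P) = -6*sqrt(v - v) = -6*sqrt(0) = -6*0 = 0)
z = -67 (z = -3 - 8*(16 + (-3 - 1*5)) = -3 - 8*(16 + (-3 - 5)) = -3 - 8*(16 - 8) = -3 - 8*8 = -3 - 64 = -67)
(-156 + t(7, 0)) + z = (-156 + 0) - 67 = -156 - 67 = -223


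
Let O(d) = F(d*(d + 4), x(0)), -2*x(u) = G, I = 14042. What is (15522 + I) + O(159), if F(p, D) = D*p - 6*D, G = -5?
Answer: 188683/2 ≈ 94342.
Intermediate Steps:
x(u) = 5/2 (x(u) = -½*(-5) = 5/2)
F(p, D) = -6*D + D*p
O(d) = -15 + 5*d*(4 + d)/2 (O(d) = 5*(-6 + d*(d + 4))/2 = 5*(-6 + d*(4 + d))/2 = -15 + 5*d*(4 + d)/2)
(15522 + I) + O(159) = (15522 + 14042) + (-15 + (5/2)*159*(4 + 159)) = 29564 + (-15 + (5/2)*159*163) = 29564 + (-15 + 129585/2) = 29564 + 129555/2 = 188683/2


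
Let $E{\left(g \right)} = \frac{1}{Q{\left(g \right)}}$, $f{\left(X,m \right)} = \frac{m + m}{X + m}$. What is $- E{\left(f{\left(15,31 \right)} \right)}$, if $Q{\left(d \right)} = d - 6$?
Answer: $\frac{23}{107} \approx 0.21495$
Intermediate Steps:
$Q{\left(d \right)} = -6 + d$ ($Q{\left(d \right)} = d - 6 = -6 + d$)
$f{\left(X,m \right)} = \frac{2 m}{X + m}$
$E{\left(g \right)} = \frac{1}{-6 + g}$
$- E{\left(f{\left(15,31 \right)} \right)} = - \frac{1}{-6 + 2 \cdot 31 \frac{1}{15 + 31}} = - \frac{1}{-6 + 2 \cdot 31 \cdot \frac{1}{46}} = - \frac{1}{-6 + \frac{31}{23}} = - \frac{1}{- \frac{107}{23}} = \left(-1\right) \left(- \frac{23}{107}\right) = \frac{23}{107}$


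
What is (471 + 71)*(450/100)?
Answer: 2439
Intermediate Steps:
(471 + 71)*(450/100) = 542*(450*(1/100)) = 542*(9/2) = 2439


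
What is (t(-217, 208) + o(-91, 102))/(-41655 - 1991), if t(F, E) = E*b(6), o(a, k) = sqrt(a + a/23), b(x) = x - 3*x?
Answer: 1248/21823 - I*sqrt(12558)/501929 ≈ 0.057187 - 0.00022326*I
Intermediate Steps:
b(x) = -2*x
o(a, k) = 2*sqrt(138)*sqrt(a)/23 (o(a, k) = sqrt(a + a*(1/23)) = sqrt(a + a/23) = sqrt(24*a/23) = 2*sqrt(138)*sqrt(a)/23)
t(F, E) = -12*E (t(F, E) = E*(-2*6) = E*(-12) = -12*E)
(t(-217, 208) + o(-91, 102))/(-41655 - 1991) = (-12*208 + 2*sqrt(138)*sqrt(-91)/23)/(-41655 - 1991) = (-2496 + 2*sqrt(138)*(I*sqrt(91))/23)/(-43646) = (-2496 + 2*I*sqrt(12558)/23)*(-1/43646) = 1248/21823 - I*sqrt(12558)/501929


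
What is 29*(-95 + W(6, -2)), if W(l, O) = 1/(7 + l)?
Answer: -35786/13 ≈ -2752.8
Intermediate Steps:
29*(-95 + W(6, -2)) = 29*(-95 + 1/(7 + 6)) = 29*(-95 + 1/13) = 29*(-1234/13) = -35786/13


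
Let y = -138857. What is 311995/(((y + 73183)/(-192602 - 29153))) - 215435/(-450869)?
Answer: 31194040225842715/29610370706 ≈ 1.0535e+6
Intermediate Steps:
311995/(((y + 73183)/(-192602 - 29153))) - 215435/(-450869) = 311995/(((-138857 + 73183)/(-192602 - 29153))) - 215435/(-450869) = 311995/((-65674/(-221755))) - 215435*(-1/450869) = 311995/((-65674*(-1/221755))) + 215435/450869 = 311995/(65674/221755) + 215435/450869 = 311995*(221755/65674) + 215435/450869 = 69186451225/65674 + 215435/450869 = 31194040225842715/29610370706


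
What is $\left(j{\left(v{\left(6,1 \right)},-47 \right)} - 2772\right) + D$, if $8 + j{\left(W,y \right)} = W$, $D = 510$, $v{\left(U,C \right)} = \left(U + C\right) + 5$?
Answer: $-2258$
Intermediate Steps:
$v{\left(U,C \right)} = 5 + C + U$ ($v{\left(U,C \right)} = \left(C + U\right) + 5 = 5 + C + U$)
$j{\left(W,y \right)} = -8 + W$
$\left(j{\left(v{\left(6,1 \right)},-47 \right)} - 2772\right) + D = \left(\left(-8 + \left(5 + 1 + 6\right)\right) - 2772\right) + 510 = \left(\left(-8 + 12\right) - 2772\right) + 510 = \left(4 - 2772\right) + 510 = -2768 + 510 = -2258$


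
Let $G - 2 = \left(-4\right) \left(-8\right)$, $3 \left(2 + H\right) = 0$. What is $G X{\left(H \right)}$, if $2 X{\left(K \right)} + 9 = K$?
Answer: $-187$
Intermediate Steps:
$H = -2$ ($H = -2 + \frac{1}{3} \cdot 0 = -2 + 0 = -2$)
$X{\left(K \right)} = - \frac{9}{2} + \frac{K}{2}$
$G = 34$ ($G = 2 - -32 = 2 + 32 = 34$)
$G X{\left(H \right)} = 34 \left(- \frac{9}{2} + \frac{1}{2} \left(-2\right)\right) = 34 \left(- \frac{9}{2} - 1\right) = 34 \left(- \frac{11}{2}\right) = -187$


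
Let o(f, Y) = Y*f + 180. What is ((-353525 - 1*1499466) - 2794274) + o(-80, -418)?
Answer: -4613645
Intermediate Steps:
o(f, Y) = 180 + Y*f
((-353525 - 1*1499466) - 2794274) + o(-80, -418) = ((-353525 - 1*1499466) - 2794274) + (180 - 418*(-80)) = ((-353525 - 1499466) - 2794274) + (180 + 33440) = (-1852991 - 2794274) + 33620 = -4647265 + 33620 = -4613645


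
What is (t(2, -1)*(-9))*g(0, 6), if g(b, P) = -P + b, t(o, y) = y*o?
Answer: -108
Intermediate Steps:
t(o, y) = o*y
g(b, P) = b - P
(t(2, -1)*(-9))*g(0, 6) = ((2*(-1))*(-9))*(0 - 1*6) = (-2*(-9))*(0 - 6) = 18*(-6) = -108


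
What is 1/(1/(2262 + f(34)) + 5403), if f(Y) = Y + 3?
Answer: 2299/12421498 ≈ 0.00018508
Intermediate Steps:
f(Y) = 3 + Y
1/(1/(2262 + f(34)) + 5403) = 1/(1/(2262 + (3 + 34)) + 5403) = 1/(1/(2262 + 37) + 5403) = 1/(1/2299 + 5403) = 1/(12421498/2299) = 2299/12421498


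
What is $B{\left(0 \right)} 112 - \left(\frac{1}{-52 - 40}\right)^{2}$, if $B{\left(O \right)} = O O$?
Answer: $- \frac{1}{8464} \approx -0.00011815$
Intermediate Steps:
$B{\left(O \right)} = O^{2}$
$B{\left(0 \right)} 112 - \left(\frac{1}{-52 - 40}\right)^{2} = 0^{2} \cdot 112 - \left(\frac{1}{-52 - 40}\right)^{2} = 0 \cdot 112 - \left(\frac{1}{-92}\right)^{2} = 0 - \left(- \frac{1}{92}\right)^{2} = 0 - \frac{1}{8464} = - \frac{1}{8464}$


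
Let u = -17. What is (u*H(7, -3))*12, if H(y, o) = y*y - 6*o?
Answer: -13668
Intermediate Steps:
H(y, o) = y² - 6*o
(u*H(7, -3))*12 = -17*(7² - 6*(-3))*12 = -17*(49 + 18)*12 = -17*67*12 = -1139*12 = -13668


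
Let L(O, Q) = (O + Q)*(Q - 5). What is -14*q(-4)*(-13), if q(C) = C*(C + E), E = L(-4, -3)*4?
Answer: -160160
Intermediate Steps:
L(O, Q) = (-5 + Q)*(O + Q) (L(O, Q) = (O + Q)*(-5 + Q) = (-5 + Q)*(O + Q))
E = 224 (E = ((-3)² - 5*(-4) - 5*(-3) - 4*(-3))*4 = (9 + 20 + 15 + 12)*4 = 56*4 = 224)
q(C) = C*(224 + C) (q(C) = C*(C + 224) = C*(224 + C))
-14*q(-4)*(-13) = -(-56)*(224 - 4)*(-13) = -(-56)*220*(-13) = -14*(-880)*(-13) = 12320*(-13) = -160160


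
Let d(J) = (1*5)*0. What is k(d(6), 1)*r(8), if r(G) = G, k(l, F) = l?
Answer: 0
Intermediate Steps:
d(J) = 0 (d(J) = 5*0 = 0)
k(d(6), 1)*r(8) = 0*8 = 0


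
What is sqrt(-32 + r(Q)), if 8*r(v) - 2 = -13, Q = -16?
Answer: I*sqrt(534)/4 ≈ 5.7771*I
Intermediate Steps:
r(v) = -11/8 (r(v) = 1/4 + (1/8)*(-13) = 1/4 - 13/8 = -11/8)
sqrt(-32 + r(Q)) = sqrt(-32 - 11/8) = sqrt(-267/8) = I*sqrt(534)/4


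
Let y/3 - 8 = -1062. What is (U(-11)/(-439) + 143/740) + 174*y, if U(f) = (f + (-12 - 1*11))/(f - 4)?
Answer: -536202037741/974580 ≈ -5.5019e+5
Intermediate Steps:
y = -3162 (y = 24 + 3*(-1062) = 24 - 3186 = -3162)
U(f) = (-23 + f)/(-4 + f) (U(f) = (f + (-12 - 11))/(-4 + f) = (f - 23)/(-4 + f) = (-23 + f)/(-4 + f))
(U(-11)/(-439) + 143/740) + 174*y = (((-23 - 11)/(-4 - 11))/(-439) + 143/740) + 174*(-3162) = ((-34/(-15))*(-1/439) + 143*(1/740)) - 550188 = (-1/15*(-34)*(-1/439) + 143/740) - 550188 = ((34/15)*(-1/439) + 143/740) - 550188 = (-34/6585 + 143/740) - 550188 = 183299/974580 - 550188 = -536202037741/974580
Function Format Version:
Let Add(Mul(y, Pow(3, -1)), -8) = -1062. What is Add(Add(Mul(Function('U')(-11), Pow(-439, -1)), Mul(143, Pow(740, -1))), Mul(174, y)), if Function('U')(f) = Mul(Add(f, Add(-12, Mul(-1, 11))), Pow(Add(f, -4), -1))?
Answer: Rational(-536202037741, 974580) ≈ -5.5019e+5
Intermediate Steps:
y = -3162 (y = Add(24, Mul(3, -1062)) = Add(24, -3186) = -3162)
Function('U')(f) = Mul(Pow(Add(-4, f), -1), Add(-23, f)) (Function('U')(f) = Mul(Add(f, Add(-12, -11)), Pow(Add(-4, f), -1)) = Mul(Add(f, -23), Pow(Add(-4, f), -1)) = Mul(Add(-23, f), Pow(Add(-4, f), -1)) = Mul(Pow(Add(-4, f), -1), Add(-23, f)))
Add(Add(Mul(Function('U')(-11), Pow(-439, -1)), Mul(143, Pow(740, -1))), Mul(174, y)) = Add(Add(Mul(Mul(Pow(Add(-4, -11), -1), Add(-23, -11)), Pow(-439, -1)), Mul(143, Pow(740, -1))), Mul(174, -3162)) = Add(Add(Mul(Mul(Pow(-15, -1), -34), Rational(-1, 439)), Mul(143, Rational(1, 740))), -550188) = Add(Add(Mul(Mul(Rational(-1, 15), -34), Rational(-1, 439)), Rational(143, 740)), -550188) = Add(Add(Mul(Rational(34, 15), Rational(-1, 439)), Rational(143, 740)), -550188) = Add(Add(Rational(-34, 6585), Rational(143, 740)), -550188) = Add(Rational(183299, 974580), -550188) = Rational(-536202037741, 974580)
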